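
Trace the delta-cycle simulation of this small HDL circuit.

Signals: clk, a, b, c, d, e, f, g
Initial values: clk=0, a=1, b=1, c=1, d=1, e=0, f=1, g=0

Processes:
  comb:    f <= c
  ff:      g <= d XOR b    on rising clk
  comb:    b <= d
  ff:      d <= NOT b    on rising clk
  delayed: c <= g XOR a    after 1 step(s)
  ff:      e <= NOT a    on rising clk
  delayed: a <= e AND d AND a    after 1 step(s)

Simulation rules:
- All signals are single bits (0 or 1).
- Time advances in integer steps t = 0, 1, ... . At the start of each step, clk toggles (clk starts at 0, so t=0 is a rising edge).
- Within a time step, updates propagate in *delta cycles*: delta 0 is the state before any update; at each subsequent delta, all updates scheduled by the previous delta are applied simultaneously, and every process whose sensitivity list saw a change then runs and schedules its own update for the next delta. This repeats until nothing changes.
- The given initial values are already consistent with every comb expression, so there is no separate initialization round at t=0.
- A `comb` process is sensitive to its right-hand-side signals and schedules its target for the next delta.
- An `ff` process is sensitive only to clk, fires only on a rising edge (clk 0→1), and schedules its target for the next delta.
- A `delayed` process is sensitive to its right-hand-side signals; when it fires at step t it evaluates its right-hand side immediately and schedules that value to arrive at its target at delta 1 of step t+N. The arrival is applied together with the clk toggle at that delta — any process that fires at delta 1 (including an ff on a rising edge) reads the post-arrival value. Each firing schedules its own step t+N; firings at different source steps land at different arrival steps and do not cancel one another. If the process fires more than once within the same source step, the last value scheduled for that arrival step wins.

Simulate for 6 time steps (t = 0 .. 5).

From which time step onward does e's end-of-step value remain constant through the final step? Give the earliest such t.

t=0 Δ0: g=0 c=1 a=1 b=1 d=1 f=1 e=0 clk=0
  Δ1: clk:0→1
  Δ2: d:1→0
  Δ3: b:1→0
  (3Δ to stable)
t=1 Δ0: g=0 c=1 a=1 b=0 d=0 f=1 e=0 clk=1
  Δ1: a:1→0, clk:1→0
  (1Δ to stable)
t=2 Δ0: g=0 c=1 a=0 b=0 d=0 f=1 e=0 clk=0
  Δ1: c:1→0, clk:0→1
  Δ2: d:0→1, f:1→0, e:0→1
  Δ3: b:0→1
  (3Δ to stable)
t=3 Δ0: g=0 c=0 a=0 b=1 d=1 f=0 e=1 clk=1
  Δ1: clk:1→0
  (1Δ to stable)
t=4 Δ0: g=0 c=0 a=0 b=1 d=1 f=0 e=1 clk=0
  Δ1: clk:0→1
  Δ2: d:1→0
  Δ3: b:1→0
  (3Δ to stable)
t=5 Δ0: g=0 c=0 a=0 b=0 d=0 f=0 e=1 clk=1
  Δ1: clk:1→0
  (1Δ to stable)

2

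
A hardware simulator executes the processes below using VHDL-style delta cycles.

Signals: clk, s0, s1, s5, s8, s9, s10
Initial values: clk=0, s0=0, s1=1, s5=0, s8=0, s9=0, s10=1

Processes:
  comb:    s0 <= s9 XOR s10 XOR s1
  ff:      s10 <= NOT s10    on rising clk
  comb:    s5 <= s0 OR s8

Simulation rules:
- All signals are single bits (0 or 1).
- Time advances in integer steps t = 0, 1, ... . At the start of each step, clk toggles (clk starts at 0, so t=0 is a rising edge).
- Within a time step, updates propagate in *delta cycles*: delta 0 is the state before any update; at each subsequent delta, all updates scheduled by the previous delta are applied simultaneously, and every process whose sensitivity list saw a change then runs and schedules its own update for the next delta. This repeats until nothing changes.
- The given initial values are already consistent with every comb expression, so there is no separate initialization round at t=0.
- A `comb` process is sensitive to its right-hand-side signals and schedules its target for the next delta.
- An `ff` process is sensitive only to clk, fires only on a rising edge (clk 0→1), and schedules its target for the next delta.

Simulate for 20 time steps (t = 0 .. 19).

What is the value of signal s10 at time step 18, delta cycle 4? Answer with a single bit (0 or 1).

[bits: s5,s0,s8,s10,s9,s1,clk]
t=0: Δ0=0001010 Δ1=0001011 Δ2=0000011 Δ3=0100011 Δ4=1100011 | 4Δ
t=1: Δ0=1100011 Δ1=1100010 | 1Δ
t=2: Δ0=1100010 Δ1=1100011 Δ2=1101011 Δ3=1001011 Δ4=0001011 | 4Δ
t=3: Δ0=0001011 Δ1=0001010 | 1Δ
t=4: Δ0=0001010 Δ1=0001011 Δ2=0000011 Δ3=0100011 Δ4=1100011 | 4Δ
t=5: Δ0=1100011 Δ1=1100010 | 1Δ
t=6: Δ0=1100010 Δ1=1100011 Δ2=1101011 Δ3=1001011 Δ4=0001011 | 4Δ
t=7: Δ0=0001011 Δ1=0001010 | 1Δ
t=8: Δ0=0001010 Δ1=0001011 Δ2=0000011 Δ3=0100011 Δ4=1100011 | 4Δ
t=9: Δ0=1100011 Δ1=1100010 | 1Δ
t=10: Δ0=1100010 Δ1=1100011 Δ2=1101011 Δ3=1001011 Δ4=0001011 | 4Δ
t=11: Δ0=0001011 Δ1=0001010 | 1Δ
t=12: Δ0=0001010 Δ1=0001011 Δ2=0000011 Δ3=0100011 Δ4=1100011 | 4Δ
t=13: Δ0=1100011 Δ1=1100010 | 1Δ
t=14: Δ0=1100010 Δ1=1100011 Δ2=1101011 Δ3=1001011 Δ4=0001011 | 4Δ
t=15: Δ0=0001011 Δ1=0001010 | 1Δ
t=16: Δ0=0001010 Δ1=0001011 Δ2=0000011 Δ3=0100011 Δ4=1100011 | 4Δ
t=17: Δ0=1100011 Δ1=1100010 | 1Δ
t=18: Δ0=1100010 Δ1=1100011 Δ2=1101011 Δ3=1001011 Δ4=0001011 | 4Δ
t=19: Δ0=0001011 Δ1=0001010 | 1Δ

1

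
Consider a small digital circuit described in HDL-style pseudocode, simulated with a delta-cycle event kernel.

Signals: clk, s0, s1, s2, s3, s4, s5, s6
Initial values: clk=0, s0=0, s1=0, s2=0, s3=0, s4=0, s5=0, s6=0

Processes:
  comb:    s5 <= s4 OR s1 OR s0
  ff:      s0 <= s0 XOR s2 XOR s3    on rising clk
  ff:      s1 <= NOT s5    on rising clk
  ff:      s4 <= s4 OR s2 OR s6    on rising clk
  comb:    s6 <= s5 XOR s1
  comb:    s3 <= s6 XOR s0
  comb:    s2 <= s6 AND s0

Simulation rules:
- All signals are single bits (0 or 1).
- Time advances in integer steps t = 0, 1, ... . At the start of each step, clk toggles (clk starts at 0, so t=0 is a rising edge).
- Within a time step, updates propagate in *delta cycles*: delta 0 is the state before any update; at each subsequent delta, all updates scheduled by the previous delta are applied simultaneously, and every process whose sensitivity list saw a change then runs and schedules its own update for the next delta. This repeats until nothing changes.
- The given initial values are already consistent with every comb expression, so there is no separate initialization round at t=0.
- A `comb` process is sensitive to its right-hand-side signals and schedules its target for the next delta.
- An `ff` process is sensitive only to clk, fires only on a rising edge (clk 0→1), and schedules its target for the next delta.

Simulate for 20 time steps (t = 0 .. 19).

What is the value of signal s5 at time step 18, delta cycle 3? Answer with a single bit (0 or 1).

0

[bits: s6,s1,s5,s4,s3,s2,s0,clk]
t=0: Δ0=00000000 Δ1=00000001 Δ2=01000001 Δ3=11100001 Δ4=01101001 Δ5=01100001 | 5Δ
t=1: Δ0=01100001 Δ1=01100000 | 1Δ
t=2: Δ0=01100000 Δ1=01100001 Δ2=00100001 Δ3=10000001 Δ4=00001001 Δ5=00000001 | 5Δ
t=3: Δ0=00000001 Δ1=00000000 | 1Δ
t=4: Δ0=00000000 Δ1=00000001 Δ2=01000001 Δ3=11100001 Δ4=01101001 Δ5=01100001 | 5Δ
t=5: Δ0=01100001 Δ1=01100000 | 1Δ
t=6: Δ0=01100000 Δ1=01100001 Δ2=00100001 Δ3=10000001 Δ4=00001001 Δ5=00000001 | 5Δ
t=7: Δ0=00000001 Δ1=00000000 | 1Δ
t=8: Δ0=00000000 Δ1=00000001 Δ2=01000001 Δ3=11100001 Δ4=01101001 Δ5=01100001 | 5Δ
t=9: Δ0=01100001 Δ1=01100000 | 1Δ
t=10: Δ0=01100000 Δ1=01100001 Δ2=00100001 Δ3=10000001 Δ4=00001001 Δ5=00000001 | 5Δ
t=11: Δ0=00000001 Δ1=00000000 | 1Δ
t=12: Δ0=00000000 Δ1=00000001 Δ2=01000001 Δ3=11100001 Δ4=01101001 Δ5=01100001 | 5Δ
t=13: Δ0=01100001 Δ1=01100000 | 1Δ
t=14: Δ0=01100000 Δ1=01100001 Δ2=00100001 Δ3=10000001 Δ4=00001001 Δ5=00000001 | 5Δ
t=15: Δ0=00000001 Δ1=00000000 | 1Δ
t=16: Δ0=00000000 Δ1=00000001 Δ2=01000001 Δ3=11100001 Δ4=01101001 Δ5=01100001 | 5Δ
t=17: Δ0=01100001 Δ1=01100000 | 1Δ
t=18: Δ0=01100000 Δ1=01100001 Δ2=00100001 Δ3=10000001 Δ4=00001001 Δ5=00000001 | 5Δ
t=19: Δ0=00000001 Δ1=00000000 | 1Δ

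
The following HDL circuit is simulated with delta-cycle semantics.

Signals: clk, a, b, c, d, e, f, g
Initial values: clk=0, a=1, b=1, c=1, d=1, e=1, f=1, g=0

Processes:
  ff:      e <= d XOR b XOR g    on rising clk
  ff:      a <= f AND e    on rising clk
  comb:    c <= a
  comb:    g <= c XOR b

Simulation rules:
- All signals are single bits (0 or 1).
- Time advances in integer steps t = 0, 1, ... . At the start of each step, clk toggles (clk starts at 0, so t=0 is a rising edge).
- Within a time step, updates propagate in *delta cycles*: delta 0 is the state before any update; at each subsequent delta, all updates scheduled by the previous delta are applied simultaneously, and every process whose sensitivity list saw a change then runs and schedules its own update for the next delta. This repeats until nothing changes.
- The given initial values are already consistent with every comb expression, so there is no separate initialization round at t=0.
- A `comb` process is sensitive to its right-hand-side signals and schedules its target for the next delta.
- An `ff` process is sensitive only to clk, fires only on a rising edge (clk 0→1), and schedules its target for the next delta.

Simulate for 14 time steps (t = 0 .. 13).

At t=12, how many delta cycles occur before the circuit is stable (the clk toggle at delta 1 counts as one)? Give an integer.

t=0 Δ0: g=0 f=1 clk=0 c=1 b=1 e=1 a=1 d=1
  Δ1: clk:0→1
  Δ2: e:1→0
  (2Δ to stable)
t=1 Δ0: g=0 f=1 clk=1 c=1 b=1 e=0 a=1 d=1
  Δ1: clk:1→0
  (1Δ to stable)
t=2 Δ0: g=0 f=1 clk=0 c=1 b=1 e=0 a=1 d=1
  Δ1: clk:0→1
  Δ2: a:1→0
  Δ3: c:1→0
  Δ4: g:0→1
  (4Δ to stable)
t=3 Δ0: g=1 f=1 clk=1 c=0 b=1 e=0 a=0 d=1
  Δ1: clk:1→0
  (1Δ to stable)
t=4 Δ0: g=1 f=1 clk=0 c=0 b=1 e=0 a=0 d=1
  Δ1: clk:0→1
  Δ2: e:0→1
  (2Δ to stable)
t=5 Δ0: g=1 f=1 clk=1 c=0 b=1 e=1 a=0 d=1
  Δ1: clk:1→0
  (1Δ to stable)
t=6 Δ0: g=1 f=1 clk=0 c=0 b=1 e=1 a=0 d=1
  Δ1: clk:0→1
  Δ2: a:0→1
  Δ3: c:0→1
  Δ4: g:1→0
  (4Δ to stable)
t=7 Δ0: g=0 f=1 clk=1 c=1 b=1 e=1 a=1 d=1
  Δ1: clk:1→0
  (1Δ to stable)
t=8 Δ0: g=0 f=1 clk=0 c=1 b=1 e=1 a=1 d=1
  Δ1: clk:0→1
  Δ2: e:1→0
  (2Δ to stable)
t=9 Δ0: g=0 f=1 clk=1 c=1 b=1 e=0 a=1 d=1
  Δ1: clk:1→0
  (1Δ to stable)
t=10 Δ0: g=0 f=1 clk=0 c=1 b=1 e=0 a=1 d=1
  Δ1: clk:0→1
  Δ2: a:1→0
  Δ3: c:1→0
  Δ4: g:0→1
  (4Δ to stable)
t=11 Δ0: g=1 f=1 clk=1 c=0 b=1 e=0 a=0 d=1
  Δ1: clk:1→0
  (1Δ to stable)
t=12 Δ0: g=1 f=1 clk=0 c=0 b=1 e=0 a=0 d=1
  Δ1: clk:0→1
  Δ2: e:0→1
  (2Δ to stable)
t=13 Δ0: g=1 f=1 clk=1 c=0 b=1 e=1 a=0 d=1
  Δ1: clk:1→0
  (1Δ to stable)

2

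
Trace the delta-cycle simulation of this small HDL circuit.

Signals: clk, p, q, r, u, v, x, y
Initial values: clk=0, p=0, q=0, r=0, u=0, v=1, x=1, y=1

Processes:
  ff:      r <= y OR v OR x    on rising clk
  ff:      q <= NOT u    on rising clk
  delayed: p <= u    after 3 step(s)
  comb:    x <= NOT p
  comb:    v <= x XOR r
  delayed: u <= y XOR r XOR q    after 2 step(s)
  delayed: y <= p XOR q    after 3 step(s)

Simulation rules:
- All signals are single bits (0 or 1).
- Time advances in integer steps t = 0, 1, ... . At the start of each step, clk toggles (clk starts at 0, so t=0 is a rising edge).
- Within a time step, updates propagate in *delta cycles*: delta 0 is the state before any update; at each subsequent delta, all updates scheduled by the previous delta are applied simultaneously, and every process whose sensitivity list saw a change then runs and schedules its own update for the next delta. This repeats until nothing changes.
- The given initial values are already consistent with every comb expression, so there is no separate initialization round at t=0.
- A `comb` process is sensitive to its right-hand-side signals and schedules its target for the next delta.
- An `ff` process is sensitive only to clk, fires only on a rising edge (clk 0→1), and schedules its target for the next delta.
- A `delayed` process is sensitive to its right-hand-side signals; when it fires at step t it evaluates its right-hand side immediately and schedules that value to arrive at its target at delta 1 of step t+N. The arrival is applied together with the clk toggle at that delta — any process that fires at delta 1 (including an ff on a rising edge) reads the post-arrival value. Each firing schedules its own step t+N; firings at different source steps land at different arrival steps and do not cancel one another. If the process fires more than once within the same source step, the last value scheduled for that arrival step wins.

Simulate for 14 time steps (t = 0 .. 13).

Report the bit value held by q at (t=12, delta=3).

0

t=0 Δ0: clk=0 p=0 q=0 y=1 v=1 x=1 r=0 u=0
  Δ1: clk:0→1
  Δ2: q:0→1, r:0→1
  Δ3: v:1→0
  (3Δ to stable)
t=1 Δ0: clk=1 p=0 q=1 y=1 v=0 x=1 r=1 u=0
  Δ1: clk:1→0
  (1Δ to stable)
t=2 Δ0: clk=0 p=0 q=1 y=1 v=0 x=1 r=1 u=0
  Δ1: clk:0→1, u:0→1
  Δ2: q:1→0
  (2Δ to stable)
t=3 Δ0: clk=1 p=0 q=0 y=1 v=0 x=1 r=1 u=1
  Δ1: clk:1→0
  (1Δ to stable)
t=4 Δ0: clk=0 p=0 q=0 y=1 v=0 x=1 r=1 u=1
  Δ1: clk:0→1, u:1→0
  Δ2: q:0→1
  (2Δ to stable)
t=5 Δ0: clk=1 p=0 q=1 y=1 v=0 x=1 r=1 u=0
  Δ1: clk:1→0, p:0→1, y:1→0
  Δ2: x:1→0
  Δ3: v:0→1
  (3Δ to stable)
t=6 Δ0: clk=0 p=1 q=1 y=0 v=1 x=0 r=1 u=0
  Δ1: clk:0→1, u:0→1
  Δ2: q:1→0
  (2Δ to stable)
t=7 Δ0: clk=1 p=1 q=0 y=0 v=1 x=0 r=1 u=1
  Δ1: clk:1→0, p:1→0, y:0→1, u:1→0
  Δ2: x:0→1
  Δ3: v:1→0
  (3Δ to stable)
t=8 Δ0: clk=0 p=0 q=0 y=1 v=0 x=1 r=1 u=0
  Δ1: clk:0→1, y:1→0, u:0→1
  (1Δ to stable)
t=9 Δ0: clk=1 p=0 q=0 y=0 v=0 x=1 r=1 u=1
  Δ1: clk:1→0, p:0→1, y:0→1, u:1→0
  Δ2: x:1→0
  Δ3: v:0→1
  (3Δ to stable)
t=10 Δ0: clk=0 p=1 q=0 y=1 v=1 x=0 r=1 u=0
  Δ1: clk:0→1, p:1→0, y:1→0, u:0→1
  Δ2: x:0→1
  Δ3: v:1→0
  (3Δ to stable)
t=11 Δ0: clk=1 p=0 q=0 y=0 v=0 x=1 r=1 u=1
  Δ1: clk:1→0, p:0→1, u:1→0
  Δ2: x:1→0
  Δ3: v:0→1
  (3Δ to stable)
t=12 Δ0: clk=0 p=1 q=0 y=0 v=1 x=0 r=1 u=0
  Δ1: clk:0→1, p:1→0, y:0→1, u:0→1
  Δ2: x:0→1
  Δ3: v:1→0
  (3Δ to stable)
t=13 Δ0: clk=1 p=0 q=0 y=1 v=0 x=1 r=1 u=1
  Δ1: clk:1→0, p:0→1, y:1→0
  Δ2: x:1→0
  Δ3: v:0→1
  (3Δ to stable)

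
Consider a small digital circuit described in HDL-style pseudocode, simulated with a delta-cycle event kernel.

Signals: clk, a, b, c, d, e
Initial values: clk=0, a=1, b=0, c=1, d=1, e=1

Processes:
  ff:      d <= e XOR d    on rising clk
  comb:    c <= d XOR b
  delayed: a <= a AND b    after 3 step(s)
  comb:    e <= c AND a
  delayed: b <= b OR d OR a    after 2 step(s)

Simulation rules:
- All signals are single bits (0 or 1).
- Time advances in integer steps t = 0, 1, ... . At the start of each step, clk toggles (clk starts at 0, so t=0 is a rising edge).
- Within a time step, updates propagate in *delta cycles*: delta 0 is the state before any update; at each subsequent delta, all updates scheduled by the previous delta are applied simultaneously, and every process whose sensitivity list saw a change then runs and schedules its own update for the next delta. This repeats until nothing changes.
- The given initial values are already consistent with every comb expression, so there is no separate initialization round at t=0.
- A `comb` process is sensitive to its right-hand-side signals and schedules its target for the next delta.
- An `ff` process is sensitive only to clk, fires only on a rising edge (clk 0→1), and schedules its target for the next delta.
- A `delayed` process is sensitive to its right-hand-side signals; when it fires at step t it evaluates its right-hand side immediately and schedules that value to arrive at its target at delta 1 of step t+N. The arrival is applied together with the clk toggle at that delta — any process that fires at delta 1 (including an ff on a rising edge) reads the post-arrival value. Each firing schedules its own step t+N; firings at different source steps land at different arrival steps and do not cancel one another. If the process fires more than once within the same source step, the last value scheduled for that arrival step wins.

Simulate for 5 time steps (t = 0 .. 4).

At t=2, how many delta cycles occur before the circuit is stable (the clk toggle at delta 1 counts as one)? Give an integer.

t0.Δ0 a=1 clk=0 d=1 b=0 c=1 e=1
t0.Δ1 a=1 clk=1 d=1 b=0 c=1 e=1
t0.Δ2 a=1 clk=1 d=0 b=0 c=1 e=1
t0.Δ3 a=1 clk=1 d=0 b=0 c=0 e=1
t0.Δ4 a=1 clk=1 d=0 b=0 c=0 e=0
t1.Δ0 a=1 clk=1 d=0 b=0 c=0 e=0
t1.Δ1 a=1 clk=0 d=0 b=0 c=0 e=0
t2.Δ0 a=1 clk=0 d=0 b=0 c=0 e=0
t2.Δ1 a=1 clk=1 d=0 b=1 c=0 e=0
t2.Δ2 a=1 clk=1 d=0 b=1 c=1 e=0
t2.Δ3 a=1 clk=1 d=0 b=1 c=1 e=1
t3.Δ0 a=1 clk=1 d=0 b=1 c=1 e=1
t3.Δ1 a=1 clk=0 d=0 b=1 c=1 e=1
t4.Δ0 a=1 clk=0 d=0 b=1 c=1 e=1
t4.Δ1 a=1 clk=1 d=0 b=1 c=1 e=1
t4.Δ2 a=1 clk=1 d=1 b=1 c=1 e=1
t4.Δ3 a=1 clk=1 d=1 b=1 c=0 e=1
t4.Δ4 a=1 clk=1 d=1 b=1 c=0 e=0

3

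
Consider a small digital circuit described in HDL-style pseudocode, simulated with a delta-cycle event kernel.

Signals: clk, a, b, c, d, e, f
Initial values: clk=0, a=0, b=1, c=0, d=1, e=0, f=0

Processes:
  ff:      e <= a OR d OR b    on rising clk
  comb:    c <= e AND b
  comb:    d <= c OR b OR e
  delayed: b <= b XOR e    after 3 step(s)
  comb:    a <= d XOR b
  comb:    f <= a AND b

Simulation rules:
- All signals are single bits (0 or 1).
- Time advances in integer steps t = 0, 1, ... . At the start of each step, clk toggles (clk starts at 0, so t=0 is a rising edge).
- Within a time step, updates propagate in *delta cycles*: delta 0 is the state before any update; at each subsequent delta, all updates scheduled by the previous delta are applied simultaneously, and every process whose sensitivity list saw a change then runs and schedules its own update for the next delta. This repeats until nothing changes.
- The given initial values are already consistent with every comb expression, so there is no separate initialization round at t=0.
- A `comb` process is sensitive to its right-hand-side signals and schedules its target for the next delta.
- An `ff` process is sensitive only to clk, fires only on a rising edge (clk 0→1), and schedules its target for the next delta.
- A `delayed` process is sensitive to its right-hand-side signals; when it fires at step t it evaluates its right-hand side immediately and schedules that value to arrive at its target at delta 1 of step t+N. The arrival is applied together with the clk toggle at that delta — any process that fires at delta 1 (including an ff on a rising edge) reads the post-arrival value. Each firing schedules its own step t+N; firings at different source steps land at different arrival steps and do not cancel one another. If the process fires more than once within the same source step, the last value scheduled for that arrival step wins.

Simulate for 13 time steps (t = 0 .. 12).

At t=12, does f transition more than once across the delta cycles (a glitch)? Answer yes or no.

t=0 Δ0: c=0 b=1 d=1 e=0 clk=0 a=0 f=0
  Δ1: clk:0→1
  Δ2: e:0→1
  Δ3: c:0→1
  (3Δ to stable)
t=1 Δ0: c=1 b=1 d=1 e=1 clk=1 a=0 f=0
  Δ1: clk:1→0
  (1Δ to stable)
t=2 Δ0: c=1 b=1 d=1 e=1 clk=0 a=0 f=0
  Δ1: clk:0→1
  (1Δ to stable)
t=3 Δ0: c=1 b=1 d=1 e=1 clk=1 a=0 f=0
  Δ1: b:1→0, clk:1→0
  Δ2: c:1→0, a:0→1
  (2Δ to stable)
t=4 Δ0: c=0 b=0 d=1 e=1 clk=0 a=1 f=0
  Δ1: clk:0→1
  (1Δ to stable)
t=5 Δ0: c=0 b=0 d=1 e=1 clk=1 a=1 f=0
  Δ1: clk:1→0
  (1Δ to stable)
t=6 Δ0: c=0 b=0 d=1 e=1 clk=0 a=1 f=0
  Δ1: b:0→1, clk:0→1
  Δ2: c:0→1, a:1→0, f:0→1
  Δ3: f:1→0
  (3Δ to stable)
t=7 Δ0: c=1 b=1 d=1 e=1 clk=1 a=0 f=0
  Δ1: clk:1→0
  (1Δ to stable)
t=8 Δ0: c=1 b=1 d=1 e=1 clk=0 a=0 f=0
  Δ1: clk:0→1
  (1Δ to stable)
t=9 Δ0: c=1 b=1 d=1 e=1 clk=1 a=0 f=0
  Δ1: b:1→0, clk:1→0
  Δ2: c:1→0, a:0→1
  (2Δ to stable)
t=10 Δ0: c=0 b=0 d=1 e=1 clk=0 a=1 f=0
  Δ1: clk:0→1
  (1Δ to stable)
t=11 Δ0: c=0 b=0 d=1 e=1 clk=1 a=1 f=0
  Δ1: clk:1→0
  (1Δ to stable)
t=12 Δ0: c=0 b=0 d=1 e=1 clk=0 a=1 f=0
  Δ1: b:0→1, clk:0→1
  Δ2: c:0→1, a:1→0, f:0→1
  Δ3: f:1→0
  (3Δ to stable)

yes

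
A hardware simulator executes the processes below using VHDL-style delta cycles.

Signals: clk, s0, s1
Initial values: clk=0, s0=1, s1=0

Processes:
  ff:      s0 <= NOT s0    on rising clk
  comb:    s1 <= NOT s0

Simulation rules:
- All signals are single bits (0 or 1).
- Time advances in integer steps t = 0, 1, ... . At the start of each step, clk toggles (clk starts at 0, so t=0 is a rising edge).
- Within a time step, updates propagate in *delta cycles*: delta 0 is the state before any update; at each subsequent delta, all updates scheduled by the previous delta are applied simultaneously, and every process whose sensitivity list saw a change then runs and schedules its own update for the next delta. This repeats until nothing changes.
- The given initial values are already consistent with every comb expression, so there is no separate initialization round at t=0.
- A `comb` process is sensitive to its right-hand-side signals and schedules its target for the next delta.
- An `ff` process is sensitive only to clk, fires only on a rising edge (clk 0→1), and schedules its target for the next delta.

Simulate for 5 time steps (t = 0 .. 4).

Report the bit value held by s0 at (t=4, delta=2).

0

t=0 Δ0: s0=1 clk=0 s1=0
  Δ1: clk:0→1
  Δ2: s0:1→0
  Δ3: s1:0→1
  (3Δ to stable)
t=1 Δ0: s0=0 clk=1 s1=1
  Δ1: clk:1→0
  (1Δ to stable)
t=2 Δ0: s0=0 clk=0 s1=1
  Δ1: clk:0→1
  Δ2: s0:0→1
  Δ3: s1:1→0
  (3Δ to stable)
t=3 Δ0: s0=1 clk=1 s1=0
  Δ1: clk:1→0
  (1Δ to stable)
t=4 Δ0: s0=1 clk=0 s1=0
  Δ1: clk:0→1
  Δ2: s0:1→0
  Δ3: s1:0→1
  (3Δ to stable)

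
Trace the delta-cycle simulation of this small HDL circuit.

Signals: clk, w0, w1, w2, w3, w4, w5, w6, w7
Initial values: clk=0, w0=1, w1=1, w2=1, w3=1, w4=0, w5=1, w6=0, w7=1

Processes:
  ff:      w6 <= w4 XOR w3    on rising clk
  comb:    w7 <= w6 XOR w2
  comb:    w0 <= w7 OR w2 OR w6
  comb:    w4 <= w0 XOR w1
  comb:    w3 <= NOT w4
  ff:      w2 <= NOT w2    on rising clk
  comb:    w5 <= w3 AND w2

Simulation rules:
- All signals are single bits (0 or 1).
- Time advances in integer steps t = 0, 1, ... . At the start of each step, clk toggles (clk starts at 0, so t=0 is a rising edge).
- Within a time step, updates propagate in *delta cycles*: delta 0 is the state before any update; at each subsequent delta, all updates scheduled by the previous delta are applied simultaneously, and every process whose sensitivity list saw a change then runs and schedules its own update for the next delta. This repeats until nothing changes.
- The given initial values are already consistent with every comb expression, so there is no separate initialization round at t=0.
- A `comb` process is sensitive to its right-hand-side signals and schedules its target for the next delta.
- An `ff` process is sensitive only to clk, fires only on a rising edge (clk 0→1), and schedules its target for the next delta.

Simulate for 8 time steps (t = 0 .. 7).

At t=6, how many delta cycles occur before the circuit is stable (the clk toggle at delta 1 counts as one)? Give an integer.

t=0 Δ0: w7=1 w0=1 w5=1 w4=0 w2=1 w1=1 w3=1 clk=0 w6=0
  Δ1: clk:0→1
  Δ2: w2:1→0, w6:0→1
  Δ3: w5:1→0
  (3Δ to stable)
t=1 Δ0: w7=1 w0=1 w5=0 w4=0 w2=0 w1=1 w3=1 clk=1 w6=1
  Δ1: clk:1→0
  (1Δ to stable)
t=2 Δ0: w7=1 w0=1 w5=0 w4=0 w2=0 w1=1 w3=1 clk=0 w6=1
  Δ1: clk:0→1
  Δ2: w2:0→1
  Δ3: w7:1→0, w5:0→1
  (3Δ to stable)
t=3 Δ0: w7=0 w0=1 w5=1 w4=0 w2=1 w1=1 w3=1 clk=1 w6=1
  Δ1: clk:1→0
  (1Δ to stable)
t=4 Δ0: w7=0 w0=1 w5=1 w4=0 w2=1 w1=1 w3=1 clk=0 w6=1
  Δ1: clk:0→1
  Δ2: w2:1→0
  Δ3: w7:0→1, w5:1→0
  (3Δ to stable)
t=5 Δ0: w7=1 w0=1 w5=0 w4=0 w2=0 w1=1 w3=1 clk=1 w6=1
  Δ1: clk:1→0
  (1Δ to stable)
t=6 Δ0: w7=1 w0=1 w5=0 w4=0 w2=0 w1=1 w3=1 clk=0 w6=1
  Δ1: clk:0→1
  Δ2: w2:0→1
  Δ3: w7:1→0, w5:0→1
  (3Δ to stable)
t=7 Δ0: w7=0 w0=1 w5=1 w4=0 w2=1 w1=1 w3=1 clk=1 w6=1
  Δ1: clk:1→0
  (1Δ to stable)

3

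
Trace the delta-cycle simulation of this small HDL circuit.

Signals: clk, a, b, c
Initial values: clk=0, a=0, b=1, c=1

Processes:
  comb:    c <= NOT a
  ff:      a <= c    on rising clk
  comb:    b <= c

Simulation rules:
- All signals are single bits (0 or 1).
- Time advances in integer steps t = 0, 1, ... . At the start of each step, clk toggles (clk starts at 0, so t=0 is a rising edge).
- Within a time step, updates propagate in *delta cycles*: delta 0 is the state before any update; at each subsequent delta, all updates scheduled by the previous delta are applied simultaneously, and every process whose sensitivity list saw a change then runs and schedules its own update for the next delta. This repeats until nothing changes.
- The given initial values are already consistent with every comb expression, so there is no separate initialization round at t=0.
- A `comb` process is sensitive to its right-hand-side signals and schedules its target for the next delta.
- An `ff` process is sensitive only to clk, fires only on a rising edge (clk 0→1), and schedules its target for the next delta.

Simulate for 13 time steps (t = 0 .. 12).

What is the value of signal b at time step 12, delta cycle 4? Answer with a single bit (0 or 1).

[bits: a,clk,c,b]
t=0: Δ0=0011 Δ1=0111 Δ2=1111 Δ3=1101 Δ4=1100 | 4Δ
t=1: Δ0=1100 Δ1=1000 | 1Δ
t=2: Δ0=1000 Δ1=1100 Δ2=0100 Δ3=0110 Δ4=0111 | 4Δ
t=3: Δ0=0111 Δ1=0011 | 1Δ
t=4: Δ0=0011 Δ1=0111 Δ2=1111 Δ3=1101 Δ4=1100 | 4Δ
t=5: Δ0=1100 Δ1=1000 | 1Δ
t=6: Δ0=1000 Δ1=1100 Δ2=0100 Δ3=0110 Δ4=0111 | 4Δ
t=7: Δ0=0111 Δ1=0011 | 1Δ
t=8: Δ0=0011 Δ1=0111 Δ2=1111 Δ3=1101 Δ4=1100 | 4Δ
t=9: Δ0=1100 Δ1=1000 | 1Δ
t=10: Δ0=1000 Δ1=1100 Δ2=0100 Δ3=0110 Δ4=0111 | 4Δ
t=11: Δ0=0111 Δ1=0011 | 1Δ
t=12: Δ0=0011 Δ1=0111 Δ2=1111 Δ3=1101 Δ4=1100 | 4Δ

0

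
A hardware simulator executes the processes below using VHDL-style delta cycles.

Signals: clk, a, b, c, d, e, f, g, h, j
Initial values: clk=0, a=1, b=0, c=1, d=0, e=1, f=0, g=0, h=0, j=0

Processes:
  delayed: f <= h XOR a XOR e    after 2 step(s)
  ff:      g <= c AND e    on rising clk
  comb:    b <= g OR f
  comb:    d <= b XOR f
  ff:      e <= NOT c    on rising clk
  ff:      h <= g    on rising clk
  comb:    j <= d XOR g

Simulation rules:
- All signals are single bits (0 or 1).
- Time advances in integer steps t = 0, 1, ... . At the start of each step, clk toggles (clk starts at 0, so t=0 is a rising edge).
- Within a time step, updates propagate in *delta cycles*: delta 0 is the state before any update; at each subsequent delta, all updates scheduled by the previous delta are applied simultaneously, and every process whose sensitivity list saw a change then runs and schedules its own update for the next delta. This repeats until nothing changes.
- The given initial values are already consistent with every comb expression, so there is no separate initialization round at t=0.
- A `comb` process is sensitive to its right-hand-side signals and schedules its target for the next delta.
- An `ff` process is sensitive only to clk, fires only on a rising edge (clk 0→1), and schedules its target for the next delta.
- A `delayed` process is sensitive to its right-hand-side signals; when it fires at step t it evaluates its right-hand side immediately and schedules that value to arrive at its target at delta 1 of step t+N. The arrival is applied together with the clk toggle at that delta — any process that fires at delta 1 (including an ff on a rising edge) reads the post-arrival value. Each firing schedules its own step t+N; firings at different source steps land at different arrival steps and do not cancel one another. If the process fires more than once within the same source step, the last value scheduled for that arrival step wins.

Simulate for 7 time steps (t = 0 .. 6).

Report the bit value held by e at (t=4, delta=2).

[bits: a,clk,b,j,c,d,h,g,e,f]
t=0: Δ0=1000100010 Δ1=1100100010 Δ2=1100100100 Δ3=1111100100 Δ4=1111110100 Δ5=1110110100 | 5Δ
t=1: Δ0=1110110100 Δ1=1010110100 | 1Δ
t=2: Δ0=1010110100 Δ1=1110110101 Δ2=1110101001 | 2Δ
t=3: Δ0=1110101001 Δ1=1010101001 | 1Δ
t=4: Δ0=1010101001 Δ1=1110101000 Δ2=1100110000 Δ3=1101100000 Δ4=1100100000 | 4Δ
t=5: Δ0=1100100000 Δ1=1000100000 | 1Δ
t=6: Δ0=1000100000 Δ1=1100100001 Δ2=1110110001 Δ3=1111100001 Δ4=1110100001 | 4Δ

0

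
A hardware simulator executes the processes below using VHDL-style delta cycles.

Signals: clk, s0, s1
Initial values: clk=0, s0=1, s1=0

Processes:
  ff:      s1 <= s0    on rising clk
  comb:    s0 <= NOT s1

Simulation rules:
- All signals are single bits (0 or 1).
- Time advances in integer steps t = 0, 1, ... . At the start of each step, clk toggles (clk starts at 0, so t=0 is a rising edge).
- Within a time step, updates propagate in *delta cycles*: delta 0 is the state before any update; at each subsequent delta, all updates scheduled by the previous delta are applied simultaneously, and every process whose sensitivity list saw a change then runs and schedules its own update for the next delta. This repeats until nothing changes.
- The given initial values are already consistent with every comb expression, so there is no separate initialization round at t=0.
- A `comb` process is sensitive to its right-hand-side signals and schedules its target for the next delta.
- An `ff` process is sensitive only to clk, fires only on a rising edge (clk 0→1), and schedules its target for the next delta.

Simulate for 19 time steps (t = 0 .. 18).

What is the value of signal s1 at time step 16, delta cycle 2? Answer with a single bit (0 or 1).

t=0 Δ0: s1=0 s0=1 clk=0
  Δ1: clk:0→1
  Δ2: s1:0→1
  Δ3: s0:1→0
  (3Δ to stable)
t=1 Δ0: s1=1 s0=0 clk=1
  Δ1: clk:1→0
  (1Δ to stable)
t=2 Δ0: s1=1 s0=0 clk=0
  Δ1: clk:0→1
  Δ2: s1:1→0
  Δ3: s0:0→1
  (3Δ to stable)
t=3 Δ0: s1=0 s0=1 clk=1
  Δ1: clk:1→0
  (1Δ to stable)
t=4 Δ0: s1=0 s0=1 clk=0
  Δ1: clk:0→1
  Δ2: s1:0→1
  Δ3: s0:1→0
  (3Δ to stable)
t=5 Δ0: s1=1 s0=0 clk=1
  Δ1: clk:1→0
  (1Δ to stable)
t=6 Δ0: s1=1 s0=0 clk=0
  Δ1: clk:0→1
  Δ2: s1:1→0
  Δ3: s0:0→1
  (3Δ to stable)
t=7 Δ0: s1=0 s0=1 clk=1
  Δ1: clk:1→0
  (1Δ to stable)
t=8 Δ0: s1=0 s0=1 clk=0
  Δ1: clk:0→1
  Δ2: s1:0→1
  Δ3: s0:1→0
  (3Δ to stable)
t=9 Δ0: s1=1 s0=0 clk=1
  Δ1: clk:1→0
  (1Δ to stable)
t=10 Δ0: s1=1 s0=0 clk=0
  Δ1: clk:0→1
  Δ2: s1:1→0
  Δ3: s0:0→1
  (3Δ to stable)
t=11 Δ0: s1=0 s0=1 clk=1
  Δ1: clk:1→0
  (1Δ to stable)
t=12 Δ0: s1=0 s0=1 clk=0
  Δ1: clk:0→1
  Δ2: s1:0→1
  Δ3: s0:1→0
  (3Δ to stable)
t=13 Δ0: s1=1 s0=0 clk=1
  Δ1: clk:1→0
  (1Δ to stable)
t=14 Δ0: s1=1 s0=0 clk=0
  Δ1: clk:0→1
  Δ2: s1:1→0
  Δ3: s0:0→1
  (3Δ to stable)
t=15 Δ0: s1=0 s0=1 clk=1
  Δ1: clk:1→0
  (1Δ to stable)
t=16 Δ0: s1=0 s0=1 clk=0
  Δ1: clk:0→1
  Δ2: s1:0→1
  Δ3: s0:1→0
  (3Δ to stable)
t=17 Δ0: s1=1 s0=0 clk=1
  Δ1: clk:1→0
  (1Δ to stable)
t=18 Δ0: s1=1 s0=0 clk=0
  Δ1: clk:0→1
  Δ2: s1:1→0
  Δ3: s0:0→1
  (3Δ to stable)

1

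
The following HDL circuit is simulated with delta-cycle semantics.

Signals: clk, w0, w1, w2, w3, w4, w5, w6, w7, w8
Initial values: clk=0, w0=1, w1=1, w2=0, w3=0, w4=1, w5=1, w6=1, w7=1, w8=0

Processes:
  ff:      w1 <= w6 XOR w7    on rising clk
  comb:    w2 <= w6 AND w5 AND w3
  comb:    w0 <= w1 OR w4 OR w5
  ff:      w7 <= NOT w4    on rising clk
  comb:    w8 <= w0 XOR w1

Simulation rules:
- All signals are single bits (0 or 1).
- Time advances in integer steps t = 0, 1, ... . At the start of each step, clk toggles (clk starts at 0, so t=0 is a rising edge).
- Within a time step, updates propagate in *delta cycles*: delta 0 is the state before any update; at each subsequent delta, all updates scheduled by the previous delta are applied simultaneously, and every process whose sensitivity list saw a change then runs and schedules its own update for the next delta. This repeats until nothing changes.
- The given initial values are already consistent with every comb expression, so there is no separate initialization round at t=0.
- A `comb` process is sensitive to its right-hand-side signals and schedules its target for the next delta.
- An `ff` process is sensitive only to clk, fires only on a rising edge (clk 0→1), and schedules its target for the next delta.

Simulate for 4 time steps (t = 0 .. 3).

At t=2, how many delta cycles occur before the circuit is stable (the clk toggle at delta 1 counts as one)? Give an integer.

3

t0.Δ0 clk=0 w3=0 w4=1 w2=0 w8=0 w0=1 w5=1 w6=1 w7=1 w1=1
t0.Δ1 clk=1 w3=0 w4=1 w2=0 w8=0 w0=1 w5=1 w6=1 w7=1 w1=1
t0.Δ2 clk=1 w3=0 w4=1 w2=0 w8=0 w0=1 w5=1 w6=1 w7=0 w1=0
t0.Δ3 clk=1 w3=0 w4=1 w2=0 w8=1 w0=1 w5=1 w6=1 w7=0 w1=0
t1.Δ0 clk=1 w3=0 w4=1 w2=0 w8=1 w0=1 w5=1 w6=1 w7=0 w1=0
t1.Δ1 clk=0 w3=0 w4=1 w2=0 w8=1 w0=1 w5=1 w6=1 w7=0 w1=0
t2.Δ0 clk=0 w3=0 w4=1 w2=0 w8=1 w0=1 w5=1 w6=1 w7=0 w1=0
t2.Δ1 clk=1 w3=0 w4=1 w2=0 w8=1 w0=1 w5=1 w6=1 w7=0 w1=0
t2.Δ2 clk=1 w3=0 w4=1 w2=0 w8=1 w0=1 w5=1 w6=1 w7=0 w1=1
t2.Δ3 clk=1 w3=0 w4=1 w2=0 w8=0 w0=1 w5=1 w6=1 w7=0 w1=1
t3.Δ0 clk=1 w3=0 w4=1 w2=0 w8=0 w0=1 w5=1 w6=1 w7=0 w1=1
t3.Δ1 clk=0 w3=0 w4=1 w2=0 w8=0 w0=1 w5=1 w6=1 w7=0 w1=1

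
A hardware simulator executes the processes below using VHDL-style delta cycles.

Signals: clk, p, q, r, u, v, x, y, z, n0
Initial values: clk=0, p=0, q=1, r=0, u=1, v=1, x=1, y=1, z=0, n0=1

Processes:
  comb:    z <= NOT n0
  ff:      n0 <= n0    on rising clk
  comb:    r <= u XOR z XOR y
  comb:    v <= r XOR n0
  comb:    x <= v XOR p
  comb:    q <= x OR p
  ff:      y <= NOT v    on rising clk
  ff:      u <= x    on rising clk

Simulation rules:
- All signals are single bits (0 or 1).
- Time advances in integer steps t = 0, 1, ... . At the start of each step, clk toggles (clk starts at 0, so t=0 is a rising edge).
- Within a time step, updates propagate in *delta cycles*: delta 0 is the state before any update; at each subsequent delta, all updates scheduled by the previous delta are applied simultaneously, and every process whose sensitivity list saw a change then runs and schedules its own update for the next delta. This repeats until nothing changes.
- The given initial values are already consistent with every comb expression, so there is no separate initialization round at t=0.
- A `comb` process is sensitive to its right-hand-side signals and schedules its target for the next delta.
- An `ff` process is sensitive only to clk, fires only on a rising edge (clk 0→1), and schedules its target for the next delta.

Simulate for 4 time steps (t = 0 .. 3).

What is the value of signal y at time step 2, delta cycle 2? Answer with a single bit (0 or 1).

1

t0.Δ0 q=1 r=0 x=1 y=1 z=0 u=1 v=1 n0=1 p=0 clk=0
t0.Δ1 q=1 r=0 x=1 y=1 z=0 u=1 v=1 n0=1 p=0 clk=1
t0.Δ2 q=1 r=0 x=1 y=0 z=0 u=1 v=1 n0=1 p=0 clk=1
t0.Δ3 q=1 r=1 x=1 y=0 z=0 u=1 v=1 n0=1 p=0 clk=1
t0.Δ4 q=1 r=1 x=1 y=0 z=0 u=1 v=0 n0=1 p=0 clk=1
t0.Δ5 q=1 r=1 x=0 y=0 z=0 u=1 v=0 n0=1 p=0 clk=1
t0.Δ6 q=0 r=1 x=0 y=0 z=0 u=1 v=0 n0=1 p=0 clk=1
t1.Δ0 q=0 r=1 x=0 y=0 z=0 u=1 v=0 n0=1 p=0 clk=1
t1.Δ1 q=0 r=1 x=0 y=0 z=0 u=1 v=0 n0=1 p=0 clk=0
t2.Δ0 q=0 r=1 x=0 y=0 z=0 u=1 v=0 n0=1 p=0 clk=0
t2.Δ1 q=0 r=1 x=0 y=0 z=0 u=1 v=0 n0=1 p=0 clk=1
t2.Δ2 q=0 r=1 x=0 y=1 z=0 u=0 v=0 n0=1 p=0 clk=1
t3.Δ0 q=0 r=1 x=0 y=1 z=0 u=0 v=0 n0=1 p=0 clk=1
t3.Δ1 q=0 r=1 x=0 y=1 z=0 u=0 v=0 n0=1 p=0 clk=0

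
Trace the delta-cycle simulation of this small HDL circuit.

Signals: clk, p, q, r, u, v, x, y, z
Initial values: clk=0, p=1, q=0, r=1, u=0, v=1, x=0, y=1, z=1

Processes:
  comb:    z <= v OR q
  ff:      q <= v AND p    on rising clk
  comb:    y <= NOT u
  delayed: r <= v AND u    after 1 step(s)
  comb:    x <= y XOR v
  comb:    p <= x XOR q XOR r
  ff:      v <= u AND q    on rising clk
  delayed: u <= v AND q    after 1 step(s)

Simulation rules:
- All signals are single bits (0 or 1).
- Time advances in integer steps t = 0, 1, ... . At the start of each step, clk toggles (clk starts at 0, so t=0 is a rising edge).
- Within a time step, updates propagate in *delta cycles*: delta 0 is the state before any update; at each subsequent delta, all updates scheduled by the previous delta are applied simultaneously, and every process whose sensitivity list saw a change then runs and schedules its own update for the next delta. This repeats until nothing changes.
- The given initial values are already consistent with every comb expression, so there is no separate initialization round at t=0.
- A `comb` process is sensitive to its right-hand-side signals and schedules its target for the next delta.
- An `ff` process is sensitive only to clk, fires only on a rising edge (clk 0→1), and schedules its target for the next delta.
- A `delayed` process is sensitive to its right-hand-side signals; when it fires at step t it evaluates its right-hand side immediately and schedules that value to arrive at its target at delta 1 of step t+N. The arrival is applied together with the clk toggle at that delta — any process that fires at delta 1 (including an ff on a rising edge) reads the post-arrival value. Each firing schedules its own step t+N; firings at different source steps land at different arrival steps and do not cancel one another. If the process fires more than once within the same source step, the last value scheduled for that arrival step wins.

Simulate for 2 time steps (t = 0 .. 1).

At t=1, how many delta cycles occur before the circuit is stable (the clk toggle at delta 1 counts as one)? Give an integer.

t0.Δ0 p=1 clk=0 q=0 r=1 y=1 v=1 x=0 u=0 z=1
t0.Δ1 p=1 clk=1 q=0 r=1 y=1 v=1 x=0 u=0 z=1
t0.Δ2 p=1 clk=1 q=1 r=1 y=1 v=0 x=0 u=0 z=1
t0.Δ3 p=0 clk=1 q=1 r=1 y=1 v=0 x=1 u=0 z=1
t0.Δ4 p=1 clk=1 q=1 r=1 y=1 v=0 x=1 u=0 z=1
t1.Δ0 p=1 clk=1 q=1 r=1 y=1 v=0 x=1 u=0 z=1
t1.Δ1 p=1 clk=0 q=1 r=0 y=1 v=0 x=1 u=0 z=1
t1.Δ2 p=0 clk=0 q=1 r=0 y=1 v=0 x=1 u=0 z=1

2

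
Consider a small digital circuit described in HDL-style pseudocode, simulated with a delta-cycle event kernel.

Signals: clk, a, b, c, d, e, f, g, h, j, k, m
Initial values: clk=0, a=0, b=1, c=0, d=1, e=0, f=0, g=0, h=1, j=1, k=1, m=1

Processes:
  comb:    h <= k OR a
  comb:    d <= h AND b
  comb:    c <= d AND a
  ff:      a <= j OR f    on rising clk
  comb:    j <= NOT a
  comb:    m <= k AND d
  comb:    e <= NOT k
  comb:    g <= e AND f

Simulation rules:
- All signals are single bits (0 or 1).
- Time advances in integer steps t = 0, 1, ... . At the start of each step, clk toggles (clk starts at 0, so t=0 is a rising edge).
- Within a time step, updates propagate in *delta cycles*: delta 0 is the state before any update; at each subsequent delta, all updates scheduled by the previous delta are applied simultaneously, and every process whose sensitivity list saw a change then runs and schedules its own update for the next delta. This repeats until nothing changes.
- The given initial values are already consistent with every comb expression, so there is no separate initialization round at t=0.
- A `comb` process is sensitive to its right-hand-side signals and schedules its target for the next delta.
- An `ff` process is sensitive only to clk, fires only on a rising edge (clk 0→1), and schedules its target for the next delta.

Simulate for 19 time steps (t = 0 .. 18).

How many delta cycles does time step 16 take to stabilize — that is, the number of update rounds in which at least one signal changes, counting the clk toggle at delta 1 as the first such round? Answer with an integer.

t0.Δ0 k=1 f=0 c=0 g=0 e=0 a=0 b=1 m=1 h=1 j=1 d=1 clk=0
t0.Δ1 k=1 f=0 c=0 g=0 e=0 a=0 b=1 m=1 h=1 j=1 d=1 clk=1
t0.Δ2 k=1 f=0 c=0 g=0 e=0 a=1 b=1 m=1 h=1 j=1 d=1 clk=1
t0.Δ3 k=1 f=0 c=1 g=0 e=0 a=1 b=1 m=1 h=1 j=0 d=1 clk=1
t1.Δ0 k=1 f=0 c=1 g=0 e=0 a=1 b=1 m=1 h=1 j=0 d=1 clk=1
t1.Δ1 k=1 f=0 c=1 g=0 e=0 a=1 b=1 m=1 h=1 j=0 d=1 clk=0
t2.Δ0 k=1 f=0 c=1 g=0 e=0 a=1 b=1 m=1 h=1 j=0 d=1 clk=0
t2.Δ1 k=1 f=0 c=1 g=0 e=0 a=1 b=1 m=1 h=1 j=0 d=1 clk=1
t2.Δ2 k=1 f=0 c=1 g=0 e=0 a=0 b=1 m=1 h=1 j=0 d=1 clk=1
t2.Δ3 k=1 f=0 c=0 g=0 e=0 a=0 b=1 m=1 h=1 j=1 d=1 clk=1
t3.Δ0 k=1 f=0 c=0 g=0 e=0 a=0 b=1 m=1 h=1 j=1 d=1 clk=1
t3.Δ1 k=1 f=0 c=0 g=0 e=0 a=0 b=1 m=1 h=1 j=1 d=1 clk=0
t4.Δ0 k=1 f=0 c=0 g=0 e=0 a=0 b=1 m=1 h=1 j=1 d=1 clk=0
t4.Δ1 k=1 f=0 c=0 g=0 e=0 a=0 b=1 m=1 h=1 j=1 d=1 clk=1
t4.Δ2 k=1 f=0 c=0 g=0 e=0 a=1 b=1 m=1 h=1 j=1 d=1 clk=1
t4.Δ3 k=1 f=0 c=1 g=0 e=0 a=1 b=1 m=1 h=1 j=0 d=1 clk=1
t5.Δ0 k=1 f=0 c=1 g=0 e=0 a=1 b=1 m=1 h=1 j=0 d=1 clk=1
t5.Δ1 k=1 f=0 c=1 g=0 e=0 a=1 b=1 m=1 h=1 j=0 d=1 clk=0
t6.Δ0 k=1 f=0 c=1 g=0 e=0 a=1 b=1 m=1 h=1 j=0 d=1 clk=0
t6.Δ1 k=1 f=0 c=1 g=0 e=0 a=1 b=1 m=1 h=1 j=0 d=1 clk=1
t6.Δ2 k=1 f=0 c=1 g=0 e=0 a=0 b=1 m=1 h=1 j=0 d=1 clk=1
t6.Δ3 k=1 f=0 c=0 g=0 e=0 a=0 b=1 m=1 h=1 j=1 d=1 clk=1
t7.Δ0 k=1 f=0 c=0 g=0 e=0 a=0 b=1 m=1 h=1 j=1 d=1 clk=1
t7.Δ1 k=1 f=0 c=0 g=0 e=0 a=0 b=1 m=1 h=1 j=1 d=1 clk=0
t8.Δ0 k=1 f=0 c=0 g=0 e=0 a=0 b=1 m=1 h=1 j=1 d=1 clk=0
t8.Δ1 k=1 f=0 c=0 g=0 e=0 a=0 b=1 m=1 h=1 j=1 d=1 clk=1
t8.Δ2 k=1 f=0 c=0 g=0 e=0 a=1 b=1 m=1 h=1 j=1 d=1 clk=1
t8.Δ3 k=1 f=0 c=1 g=0 e=0 a=1 b=1 m=1 h=1 j=0 d=1 clk=1
t9.Δ0 k=1 f=0 c=1 g=0 e=0 a=1 b=1 m=1 h=1 j=0 d=1 clk=1
t9.Δ1 k=1 f=0 c=1 g=0 e=0 a=1 b=1 m=1 h=1 j=0 d=1 clk=0
t10.Δ0 k=1 f=0 c=1 g=0 e=0 a=1 b=1 m=1 h=1 j=0 d=1 clk=0
t10.Δ1 k=1 f=0 c=1 g=0 e=0 a=1 b=1 m=1 h=1 j=0 d=1 clk=1
t10.Δ2 k=1 f=0 c=1 g=0 e=0 a=0 b=1 m=1 h=1 j=0 d=1 clk=1
t10.Δ3 k=1 f=0 c=0 g=0 e=0 a=0 b=1 m=1 h=1 j=1 d=1 clk=1
t11.Δ0 k=1 f=0 c=0 g=0 e=0 a=0 b=1 m=1 h=1 j=1 d=1 clk=1
t11.Δ1 k=1 f=0 c=0 g=0 e=0 a=0 b=1 m=1 h=1 j=1 d=1 clk=0
t12.Δ0 k=1 f=0 c=0 g=0 e=0 a=0 b=1 m=1 h=1 j=1 d=1 clk=0
t12.Δ1 k=1 f=0 c=0 g=0 e=0 a=0 b=1 m=1 h=1 j=1 d=1 clk=1
t12.Δ2 k=1 f=0 c=0 g=0 e=0 a=1 b=1 m=1 h=1 j=1 d=1 clk=1
t12.Δ3 k=1 f=0 c=1 g=0 e=0 a=1 b=1 m=1 h=1 j=0 d=1 clk=1
t13.Δ0 k=1 f=0 c=1 g=0 e=0 a=1 b=1 m=1 h=1 j=0 d=1 clk=1
t13.Δ1 k=1 f=0 c=1 g=0 e=0 a=1 b=1 m=1 h=1 j=0 d=1 clk=0
t14.Δ0 k=1 f=0 c=1 g=0 e=0 a=1 b=1 m=1 h=1 j=0 d=1 clk=0
t14.Δ1 k=1 f=0 c=1 g=0 e=0 a=1 b=1 m=1 h=1 j=0 d=1 clk=1
t14.Δ2 k=1 f=0 c=1 g=0 e=0 a=0 b=1 m=1 h=1 j=0 d=1 clk=1
t14.Δ3 k=1 f=0 c=0 g=0 e=0 a=0 b=1 m=1 h=1 j=1 d=1 clk=1
t15.Δ0 k=1 f=0 c=0 g=0 e=0 a=0 b=1 m=1 h=1 j=1 d=1 clk=1
t15.Δ1 k=1 f=0 c=0 g=0 e=0 a=0 b=1 m=1 h=1 j=1 d=1 clk=0
t16.Δ0 k=1 f=0 c=0 g=0 e=0 a=0 b=1 m=1 h=1 j=1 d=1 clk=0
t16.Δ1 k=1 f=0 c=0 g=0 e=0 a=0 b=1 m=1 h=1 j=1 d=1 clk=1
t16.Δ2 k=1 f=0 c=0 g=0 e=0 a=1 b=1 m=1 h=1 j=1 d=1 clk=1
t16.Δ3 k=1 f=0 c=1 g=0 e=0 a=1 b=1 m=1 h=1 j=0 d=1 clk=1
t17.Δ0 k=1 f=0 c=1 g=0 e=0 a=1 b=1 m=1 h=1 j=0 d=1 clk=1
t17.Δ1 k=1 f=0 c=1 g=0 e=0 a=1 b=1 m=1 h=1 j=0 d=1 clk=0
t18.Δ0 k=1 f=0 c=1 g=0 e=0 a=1 b=1 m=1 h=1 j=0 d=1 clk=0
t18.Δ1 k=1 f=0 c=1 g=0 e=0 a=1 b=1 m=1 h=1 j=0 d=1 clk=1
t18.Δ2 k=1 f=0 c=1 g=0 e=0 a=0 b=1 m=1 h=1 j=0 d=1 clk=1
t18.Δ3 k=1 f=0 c=0 g=0 e=0 a=0 b=1 m=1 h=1 j=1 d=1 clk=1

3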